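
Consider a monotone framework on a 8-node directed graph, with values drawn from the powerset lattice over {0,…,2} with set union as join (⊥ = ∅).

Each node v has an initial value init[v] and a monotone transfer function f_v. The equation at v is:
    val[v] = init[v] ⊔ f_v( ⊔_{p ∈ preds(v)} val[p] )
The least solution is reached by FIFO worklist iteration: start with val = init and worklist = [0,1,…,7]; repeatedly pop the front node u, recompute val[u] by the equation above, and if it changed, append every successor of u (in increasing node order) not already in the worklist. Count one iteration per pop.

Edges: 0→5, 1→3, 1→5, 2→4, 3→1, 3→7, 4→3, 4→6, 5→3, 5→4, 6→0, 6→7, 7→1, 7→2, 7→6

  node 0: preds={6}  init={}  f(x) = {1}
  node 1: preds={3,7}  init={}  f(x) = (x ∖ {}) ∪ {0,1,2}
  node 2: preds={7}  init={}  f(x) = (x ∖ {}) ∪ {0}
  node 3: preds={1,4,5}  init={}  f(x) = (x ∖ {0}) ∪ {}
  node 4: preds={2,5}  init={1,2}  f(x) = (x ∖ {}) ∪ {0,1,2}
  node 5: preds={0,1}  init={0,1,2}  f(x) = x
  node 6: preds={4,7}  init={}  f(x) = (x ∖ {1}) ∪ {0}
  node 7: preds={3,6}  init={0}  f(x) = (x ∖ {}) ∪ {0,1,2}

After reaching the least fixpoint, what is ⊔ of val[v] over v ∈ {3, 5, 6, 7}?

{0,1,2}

Iteration log — 14 steps:
  step 1. node 0  ⊔preds={}  new={1}  old={}  +wl: 
  step 2. node 1  ⊔preds={0}  new={0,1,2}  old={}  +wl: 
  step 3. node 2  ⊔preds={0}  new={0}  old={}  +wl: 
  step 4. node 3  ⊔preds={0,1,2}  new={1,2}  old={}  +wl: 1
  step 5. node 4  ⊔preds={0,1,2}  new={0,1,2}  old={1,2}  +wl: 3
  step 6. node 5  ⊔preds={0,1,2}  new={0,1,2}  stable
  step 7. node 6  ⊔preds={0,1,2}  new={0,2}  old={}  +wl: 0
  step 8. node 7  ⊔preds={0,1,2}  new={0,1,2}  old={0}  +wl: 2,6
  step 9. node 1  ⊔preds={0,1,2}  new={0,1,2}  stable
  step 10. node 3  ⊔preds={0,1,2}  new={1,2}  stable
  step 11. node 0  ⊔preds={0,2}  new={1}  stable
  step 12. node 2  ⊔preds={0,1,2}  new={0,1,2}  old={0}  +wl: 4
  step 13. node 6  ⊔preds={0,1,2}  new={0,2}  stable
  step 14. node 4  ⊔preds={0,1,2}  new={0,1,2}  stable

Least fixpoint reached:
  node 0: {1}
  node 1: {0,1,2}
  node 2: {0,1,2}
  node 3: {1,2}
  node 4: {0,1,2}
  node 5: {0,1,2}
  node 6: {0,2}
  node 7: {0,1,2}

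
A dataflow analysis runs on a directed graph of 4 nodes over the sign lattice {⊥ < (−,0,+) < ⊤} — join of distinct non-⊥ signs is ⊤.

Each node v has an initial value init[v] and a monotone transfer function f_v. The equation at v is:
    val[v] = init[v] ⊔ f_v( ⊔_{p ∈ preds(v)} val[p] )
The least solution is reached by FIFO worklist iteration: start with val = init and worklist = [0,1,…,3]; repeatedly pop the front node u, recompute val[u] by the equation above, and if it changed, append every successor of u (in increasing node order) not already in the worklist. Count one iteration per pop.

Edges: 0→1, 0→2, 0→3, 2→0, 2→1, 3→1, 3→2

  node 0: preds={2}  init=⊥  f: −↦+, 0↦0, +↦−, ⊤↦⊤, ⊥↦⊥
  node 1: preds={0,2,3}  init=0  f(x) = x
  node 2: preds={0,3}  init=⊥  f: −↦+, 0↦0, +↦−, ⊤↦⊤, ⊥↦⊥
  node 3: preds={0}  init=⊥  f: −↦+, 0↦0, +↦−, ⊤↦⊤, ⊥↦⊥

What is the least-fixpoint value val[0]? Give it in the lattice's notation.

⊥

Trace (4 dequeues):
  [1] u=0 | in ⊥ | out ⊥ | ==
  [2] u=1 | in ⊥ | out 0 | ==
  [3] u=2 | in ⊥ | out ⊥ | ==
  [4] u=3 | in ⊥ | out ⊥ | ==

Converged values:
  [0] ⊥
  [1] 0
  [2] ⊥
  [3] ⊥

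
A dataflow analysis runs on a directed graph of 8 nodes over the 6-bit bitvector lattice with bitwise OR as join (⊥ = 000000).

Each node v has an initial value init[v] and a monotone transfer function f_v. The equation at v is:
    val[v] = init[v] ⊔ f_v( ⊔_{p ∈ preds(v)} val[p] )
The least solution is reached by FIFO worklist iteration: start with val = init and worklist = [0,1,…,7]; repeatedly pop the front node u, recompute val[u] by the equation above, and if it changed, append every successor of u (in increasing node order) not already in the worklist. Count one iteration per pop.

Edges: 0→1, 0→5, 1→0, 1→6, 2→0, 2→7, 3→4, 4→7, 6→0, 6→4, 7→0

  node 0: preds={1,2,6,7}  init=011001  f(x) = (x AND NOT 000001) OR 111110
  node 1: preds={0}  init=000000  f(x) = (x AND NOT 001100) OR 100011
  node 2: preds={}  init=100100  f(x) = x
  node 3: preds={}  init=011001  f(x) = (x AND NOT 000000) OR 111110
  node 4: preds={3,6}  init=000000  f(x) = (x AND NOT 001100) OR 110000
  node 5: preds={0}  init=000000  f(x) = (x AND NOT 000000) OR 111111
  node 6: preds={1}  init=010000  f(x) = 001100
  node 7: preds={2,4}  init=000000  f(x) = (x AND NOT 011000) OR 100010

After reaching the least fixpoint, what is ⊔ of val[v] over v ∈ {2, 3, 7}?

Iteration log — 10 steps:
  step 1. node 0  ⊔preds=110100  new=111111  old=011001  +wl: 
  step 2. node 1  ⊔preds=111111  new=110011  old=000000  +wl: 0
  step 3. node 2  ⊔preds=000000  new=100100  stable
  step 4. node 3  ⊔preds=000000  new=111111  old=011001  +wl: 
  step 5. node 4  ⊔preds=111111  new=110011  old=000000  +wl: 
  step 6. node 5  ⊔preds=111111  new=111111  old=000000  +wl: 
  step 7. node 6  ⊔preds=110011  new=011100  old=010000  +wl: 4
  step 8. node 7  ⊔preds=110111  new=100111  old=000000  +wl: 
  step 9. node 0  ⊔preds=111111  new=111111  stable
  step 10. node 4  ⊔preds=111111  new=110011  stable

Least fixpoint reached:
  node 0: 111111
  node 1: 110011
  node 2: 100100
  node 3: 111111
  node 4: 110011
  node 5: 111111
  node 6: 011100
  node 7: 100111

111111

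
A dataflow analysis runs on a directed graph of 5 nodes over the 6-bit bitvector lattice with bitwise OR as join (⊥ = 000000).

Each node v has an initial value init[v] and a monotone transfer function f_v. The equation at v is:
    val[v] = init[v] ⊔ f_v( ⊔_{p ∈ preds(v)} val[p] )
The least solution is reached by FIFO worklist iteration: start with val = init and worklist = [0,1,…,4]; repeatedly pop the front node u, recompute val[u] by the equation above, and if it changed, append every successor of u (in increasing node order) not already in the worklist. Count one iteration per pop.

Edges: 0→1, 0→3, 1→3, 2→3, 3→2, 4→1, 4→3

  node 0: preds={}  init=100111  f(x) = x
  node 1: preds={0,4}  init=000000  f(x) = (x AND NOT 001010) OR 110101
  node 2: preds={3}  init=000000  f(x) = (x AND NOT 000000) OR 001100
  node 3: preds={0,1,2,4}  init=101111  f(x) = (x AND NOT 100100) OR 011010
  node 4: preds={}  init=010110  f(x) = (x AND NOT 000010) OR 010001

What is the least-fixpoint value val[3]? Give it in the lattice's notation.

Worklist (8 pops):
  #1 pop 0: in=000000 → 100111 (no change)
  #2 pop 1: in=110111 → 110101 (was 000000); enqueue []
  #3 pop 2: in=101111 → 101111 (was 000000); enqueue []
  #4 pop 3: in=111111 → 111111 (was 101111); enqueue [2]
  #5 pop 4: in=000000 → 010111 (was 010110); enqueue [1,3]
  #6 pop 2: in=111111 → 111111 (was 101111); enqueue []
  #7 pop 1: in=110111 → 110101 (no change)
  #8 pop 3: in=111111 → 111111 (no change)

Fixpoint:
  val[0] = 100111
  val[1] = 110101
  val[2] = 111111
  val[3] = 111111
  val[4] = 010111

111111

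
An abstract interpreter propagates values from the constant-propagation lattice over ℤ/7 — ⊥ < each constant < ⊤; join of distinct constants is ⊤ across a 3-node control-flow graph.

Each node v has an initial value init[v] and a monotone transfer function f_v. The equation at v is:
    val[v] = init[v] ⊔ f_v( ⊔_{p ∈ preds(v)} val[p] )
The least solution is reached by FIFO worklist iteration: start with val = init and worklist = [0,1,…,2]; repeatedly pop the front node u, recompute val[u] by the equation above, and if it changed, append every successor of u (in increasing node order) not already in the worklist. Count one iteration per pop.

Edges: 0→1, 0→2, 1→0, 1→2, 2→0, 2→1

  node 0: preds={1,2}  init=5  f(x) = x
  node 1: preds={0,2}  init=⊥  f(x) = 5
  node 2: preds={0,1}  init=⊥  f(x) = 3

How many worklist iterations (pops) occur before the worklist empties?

6

Worklist (6 pops):
  #1 pop 0: in=⊥ → 5 (no change)
  #2 pop 1: in=5 → 5 (was ⊥); enqueue [0]
  #3 pop 2: in=5 → 3 (was ⊥); enqueue [1]
  #4 pop 0: in=⊤ → ⊤ (was 5); enqueue [2]
  #5 pop 1: in=⊤ → 5 (no change)
  #6 pop 2: in=⊤ → 3 (no change)

Fixpoint:
  val[0] = ⊤
  val[1] = 5
  val[2] = 3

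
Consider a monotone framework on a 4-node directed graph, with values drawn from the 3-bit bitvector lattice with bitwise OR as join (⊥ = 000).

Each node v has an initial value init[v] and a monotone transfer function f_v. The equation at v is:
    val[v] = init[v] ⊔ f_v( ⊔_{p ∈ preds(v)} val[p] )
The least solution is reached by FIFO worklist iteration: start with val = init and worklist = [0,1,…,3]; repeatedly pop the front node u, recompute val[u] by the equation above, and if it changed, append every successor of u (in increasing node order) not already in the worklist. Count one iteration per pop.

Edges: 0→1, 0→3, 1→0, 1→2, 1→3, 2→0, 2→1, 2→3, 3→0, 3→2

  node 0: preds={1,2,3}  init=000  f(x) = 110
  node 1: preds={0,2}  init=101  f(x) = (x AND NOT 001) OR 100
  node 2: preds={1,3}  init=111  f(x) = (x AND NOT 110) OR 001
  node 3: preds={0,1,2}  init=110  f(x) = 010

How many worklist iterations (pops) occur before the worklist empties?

5

Worklist (5 pops):
  #1 pop 0: in=111 → 110 (was 000); enqueue []
  #2 pop 1: in=111 → 111 (was 101); enqueue [0]
  #3 pop 2: in=111 → 111 (no change)
  #4 pop 3: in=111 → 110 (no change)
  #5 pop 0: in=111 → 110 (no change)

Fixpoint:
  val[0] = 110
  val[1] = 111
  val[2] = 111
  val[3] = 110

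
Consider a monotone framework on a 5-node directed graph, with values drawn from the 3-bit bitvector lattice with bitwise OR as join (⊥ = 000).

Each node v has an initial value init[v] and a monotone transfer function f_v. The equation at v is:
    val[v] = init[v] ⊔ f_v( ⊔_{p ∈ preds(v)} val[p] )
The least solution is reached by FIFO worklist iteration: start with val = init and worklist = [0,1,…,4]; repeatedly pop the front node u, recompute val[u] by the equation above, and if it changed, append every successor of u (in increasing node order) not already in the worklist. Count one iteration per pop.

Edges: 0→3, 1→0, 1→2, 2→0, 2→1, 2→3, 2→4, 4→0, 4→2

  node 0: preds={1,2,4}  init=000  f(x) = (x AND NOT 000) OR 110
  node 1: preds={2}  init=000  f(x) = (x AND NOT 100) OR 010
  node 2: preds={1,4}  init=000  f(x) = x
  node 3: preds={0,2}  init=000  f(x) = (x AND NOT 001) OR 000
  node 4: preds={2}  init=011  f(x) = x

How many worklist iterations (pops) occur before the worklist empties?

Trace (9 dequeues):
  [1] u=0 | in 011 | out 111 | prev 000 | push {}
  [2] u=1 | in 000 | out 010 | prev 000 | push {0}
  [3] u=2 | in 011 | out 011 | prev 000 | push {1}
  [4] u=3 | in 111 | out 110 | prev 000 | push {}
  [5] u=4 | in 011 | out 011 | ==
  [6] u=0 | in 011 | out 111 | ==
  [7] u=1 | in 011 | out 011 | prev 010 | push {0,2}
  [8] u=0 | in 011 | out 111 | ==
  [9] u=2 | in 011 | out 011 | ==

Converged values:
  [0] 111
  [1] 011
  [2] 011
  [3] 110
  [4] 011

9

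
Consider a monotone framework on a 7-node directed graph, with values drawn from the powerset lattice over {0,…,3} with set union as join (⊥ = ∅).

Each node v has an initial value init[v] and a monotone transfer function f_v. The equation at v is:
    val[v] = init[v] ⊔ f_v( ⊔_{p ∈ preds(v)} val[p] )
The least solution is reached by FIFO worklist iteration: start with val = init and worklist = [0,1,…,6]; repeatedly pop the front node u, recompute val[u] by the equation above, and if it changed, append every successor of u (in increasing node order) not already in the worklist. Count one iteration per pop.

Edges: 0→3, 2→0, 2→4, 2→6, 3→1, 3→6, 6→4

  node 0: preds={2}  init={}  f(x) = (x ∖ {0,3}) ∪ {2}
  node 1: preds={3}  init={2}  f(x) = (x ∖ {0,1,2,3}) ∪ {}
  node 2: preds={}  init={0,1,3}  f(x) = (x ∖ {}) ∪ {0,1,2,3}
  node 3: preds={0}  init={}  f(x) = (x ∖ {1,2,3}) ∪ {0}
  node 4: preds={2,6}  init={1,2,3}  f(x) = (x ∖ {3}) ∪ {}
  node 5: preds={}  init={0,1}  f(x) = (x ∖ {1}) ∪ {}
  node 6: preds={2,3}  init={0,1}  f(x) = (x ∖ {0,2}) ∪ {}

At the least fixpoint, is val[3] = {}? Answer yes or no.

no

Iteration log — 10 steps:
  step 1. node 0  ⊔preds={0,1,3}  new={1,2}  old={}  +wl: 
  step 2. node 1  ⊔preds={}  new={2}  stable
  step 3. node 2  ⊔preds={}  new={0,1,2,3}  old={0,1,3}  +wl: 0
  step 4. node 3  ⊔preds={1,2}  new={0}  old={}  +wl: 1
  step 5. node 4  ⊔preds={0,1,2,3}  new={0,1,2,3}  old={1,2,3}  +wl: 
  step 6. node 5  ⊔preds={}  new={0,1}  stable
  step 7. node 6  ⊔preds={0,1,2,3}  new={0,1,3}  old={0,1}  +wl: 4
  step 8. node 0  ⊔preds={0,1,2,3}  new={1,2}  stable
  step 9. node 1  ⊔preds={0}  new={2}  stable
  step 10. node 4  ⊔preds={0,1,2,3}  new={0,1,2,3}  stable

Least fixpoint reached:
  node 0: {1,2}
  node 1: {2}
  node 2: {0,1,2,3}
  node 3: {0}
  node 4: {0,1,2,3}
  node 5: {0,1}
  node 6: {0,1,3}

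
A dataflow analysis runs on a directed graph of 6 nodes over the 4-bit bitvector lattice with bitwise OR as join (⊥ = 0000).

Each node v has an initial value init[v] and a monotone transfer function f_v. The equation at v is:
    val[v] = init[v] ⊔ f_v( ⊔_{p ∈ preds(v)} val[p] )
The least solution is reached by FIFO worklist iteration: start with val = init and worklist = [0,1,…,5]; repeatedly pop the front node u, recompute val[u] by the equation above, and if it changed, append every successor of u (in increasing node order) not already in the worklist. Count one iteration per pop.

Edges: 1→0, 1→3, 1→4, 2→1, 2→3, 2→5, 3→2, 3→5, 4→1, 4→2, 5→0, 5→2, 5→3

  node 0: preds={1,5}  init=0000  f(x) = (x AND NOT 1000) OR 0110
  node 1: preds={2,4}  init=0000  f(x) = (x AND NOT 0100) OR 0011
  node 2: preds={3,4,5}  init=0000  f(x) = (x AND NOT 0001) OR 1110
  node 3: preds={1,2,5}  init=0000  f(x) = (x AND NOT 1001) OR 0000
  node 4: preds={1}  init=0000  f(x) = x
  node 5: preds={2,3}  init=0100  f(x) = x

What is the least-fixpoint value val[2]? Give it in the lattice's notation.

Trace (14 dequeues):
  [1] u=0 | in 0100 | out 0110 | prev 0000 | push {}
  [2] u=1 | in 0000 | out 0011 | prev 0000 | push {0}
  [3] u=2 | in 0100 | out 1110 | prev 0000 | push {1}
  [4] u=3 | in 1111 | out 0110 | prev 0000 | push {2}
  [5] u=4 | in 0011 | out 0011 | prev 0000 | push {}
  [6] u=5 | in 1110 | out 1110 | prev 0100 | push {3}
  [7] u=0 | in 1111 | out 0111 | prev 0110 | push {}
  [8] u=1 | in 1111 | out 1011 | prev 0011 | push {0,4}
  [9] u=2 | in 1111 | out 1110 | ==
  [10] u=3 | in 1111 | out 0110 | ==
  [11] u=0 | in 1111 | out 0111 | ==
  [12] u=4 | in 1011 | out 1011 | prev 0011 | push {1,2}
  [13] u=1 | in 1111 | out 1011 | ==
  [14] u=2 | in 1111 | out 1110 | ==

Converged values:
  [0] 0111
  [1] 1011
  [2] 1110
  [3] 0110
  [4] 1011
  [5] 1110

1110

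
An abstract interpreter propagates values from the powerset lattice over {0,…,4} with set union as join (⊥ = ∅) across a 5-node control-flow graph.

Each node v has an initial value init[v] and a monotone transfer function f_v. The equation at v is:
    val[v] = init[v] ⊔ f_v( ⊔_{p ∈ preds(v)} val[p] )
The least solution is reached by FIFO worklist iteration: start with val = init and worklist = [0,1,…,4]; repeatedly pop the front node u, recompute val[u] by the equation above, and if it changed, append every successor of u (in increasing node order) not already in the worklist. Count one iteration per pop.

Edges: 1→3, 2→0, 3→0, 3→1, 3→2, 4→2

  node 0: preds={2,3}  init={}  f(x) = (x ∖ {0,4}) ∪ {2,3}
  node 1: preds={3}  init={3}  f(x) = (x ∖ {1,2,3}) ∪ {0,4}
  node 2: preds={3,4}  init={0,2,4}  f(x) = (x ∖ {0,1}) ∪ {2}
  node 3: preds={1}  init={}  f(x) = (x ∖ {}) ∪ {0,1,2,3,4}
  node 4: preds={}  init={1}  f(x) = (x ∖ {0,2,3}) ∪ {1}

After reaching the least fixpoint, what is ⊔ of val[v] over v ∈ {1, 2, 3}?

{0,1,2,3,4}

Trace (9 dequeues):
  [1] u=0 | in {0,2,4} | out {2,3} | prev {} | push {}
  [2] u=1 | in {} | out {0,3,4} | prev {3} | push {}
  [3] u=2 | in {1} | out {0,2,4} | ==
  [4] u=3 | in {0,3,4} | out {0,1,2,3,4} | prev {} | push {0,1,2}
  [5] u=4 | in {} | out {1} | ==
  [6] u=0 | in {0,1,2,3,4} | out {1,2,3} | prev {2,3} | push {}
  [7] u=1 | in {0,1,2,3,4} | out {0,3,4} | ==
  [8] u=2 | in {0,1,2,3,4} | out {0,2,3,4} | prev {0,2,4} | push {0}
  [9] u=0 | in {0,1,2,3,4} | out {1,2,3} | ==

Converged values:
  [0] {1,2,3}
  [1] {0,3,4}
  [2] {0,2,3,4}
  [3] {0,1,2,3,4}
  [4] {1}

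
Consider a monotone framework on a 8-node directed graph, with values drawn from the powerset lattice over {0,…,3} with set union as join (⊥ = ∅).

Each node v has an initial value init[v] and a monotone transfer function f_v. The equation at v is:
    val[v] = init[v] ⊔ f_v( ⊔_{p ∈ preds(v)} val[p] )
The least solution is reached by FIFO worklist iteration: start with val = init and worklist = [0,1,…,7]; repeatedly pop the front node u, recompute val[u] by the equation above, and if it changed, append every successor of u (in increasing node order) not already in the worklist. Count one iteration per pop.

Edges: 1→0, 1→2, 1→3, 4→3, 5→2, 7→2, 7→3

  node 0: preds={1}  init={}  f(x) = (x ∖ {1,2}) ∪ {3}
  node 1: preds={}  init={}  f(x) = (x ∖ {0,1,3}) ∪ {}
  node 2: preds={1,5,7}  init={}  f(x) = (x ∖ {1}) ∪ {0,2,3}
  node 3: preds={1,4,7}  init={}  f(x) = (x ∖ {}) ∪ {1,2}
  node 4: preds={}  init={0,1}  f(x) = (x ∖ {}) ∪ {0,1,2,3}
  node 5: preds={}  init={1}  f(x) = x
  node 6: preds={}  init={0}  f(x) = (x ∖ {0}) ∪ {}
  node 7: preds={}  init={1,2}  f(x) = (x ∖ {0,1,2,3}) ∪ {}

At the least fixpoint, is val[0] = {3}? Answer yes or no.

yes

Worklist (9 pops):
  #1 pop 0: in={} → {3} (was {}); enqueue []
  #2 pop 1: in={} → {} (no change)
  #3 pop 2: in={1,2} → {0,2,3} (was {}); enqueue []
  #4 pop 3: in={0,1,2} → {0,1,2} (was {}); enqueue []
  #5 pop 4: in={} → {0,1,2,3} (was {0,1}); enqueue [3]
  #6 pop 5: in={} → {1} (no change)
  #7 pop 6: in={} → {0} (no change)
  #8 pop 7: in={} → {1,2} (no change)
  #9 pop 3: in={0,1,2,3} → {0,1,2,3} (was {0,1,2}); enqueue []

Fixpoint:
  val[0] = {3}
  val[1] = {}
  val[2] = {0,2,3}
  val[3] = {0,1,2,3}
  val[4] = {0,1,2,3}
  val[5] = {1}
  val[6] = {0}
  val[7] = {1,2}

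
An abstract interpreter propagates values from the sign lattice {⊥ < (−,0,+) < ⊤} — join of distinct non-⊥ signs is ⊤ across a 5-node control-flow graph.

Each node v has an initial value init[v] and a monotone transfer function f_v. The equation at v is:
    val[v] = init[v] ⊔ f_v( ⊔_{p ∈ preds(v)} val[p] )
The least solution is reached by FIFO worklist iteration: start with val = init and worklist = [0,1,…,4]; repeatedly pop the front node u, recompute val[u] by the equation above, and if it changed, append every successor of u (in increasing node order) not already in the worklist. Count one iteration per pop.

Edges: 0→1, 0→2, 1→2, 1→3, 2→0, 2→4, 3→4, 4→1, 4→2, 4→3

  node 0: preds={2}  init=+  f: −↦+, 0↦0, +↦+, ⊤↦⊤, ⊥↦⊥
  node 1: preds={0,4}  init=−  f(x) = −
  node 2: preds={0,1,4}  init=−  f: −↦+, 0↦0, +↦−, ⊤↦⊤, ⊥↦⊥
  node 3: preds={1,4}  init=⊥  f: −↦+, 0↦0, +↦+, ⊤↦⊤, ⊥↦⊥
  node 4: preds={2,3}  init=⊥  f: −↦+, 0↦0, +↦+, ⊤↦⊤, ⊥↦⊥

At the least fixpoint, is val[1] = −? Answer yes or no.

yes

Iteration log — 10 steps:
  step 1. node 0  ⊔preds=−  new=+  stable
  step 2. node 1  ⊔preds=+  new=−  stable
  step 3. node 2  ⊔preds=⊤  new=⊤  old=−  +wl: 0
  step 4. node 3  ⊔preds=−  new=+  old=⊥  +wl: 
  step 5. node 4  ⊔preds=⊤  new=⊤  old=⊥  +wl: 1,2,3
  step 6. node 0  ⊔preds=⊤  new=⊤  old=+  +wl: 
  step 7. node 1  ⊔preds=⊤  new=−  stable
  step 8. node 2  ⊔preds=⊤  new=⊤  stable
  step 9. node 3  ⊔preds=⊤  new=⊤  old=+  +wl: 4
  step 10. node 4  ⊔preds=⊤  new=⊤  stable

Least fixpoint reached:
  node 0: ⊤
  node 1: −
  node 2: ⊤
  node 3: ⊤
  node 4: ⊤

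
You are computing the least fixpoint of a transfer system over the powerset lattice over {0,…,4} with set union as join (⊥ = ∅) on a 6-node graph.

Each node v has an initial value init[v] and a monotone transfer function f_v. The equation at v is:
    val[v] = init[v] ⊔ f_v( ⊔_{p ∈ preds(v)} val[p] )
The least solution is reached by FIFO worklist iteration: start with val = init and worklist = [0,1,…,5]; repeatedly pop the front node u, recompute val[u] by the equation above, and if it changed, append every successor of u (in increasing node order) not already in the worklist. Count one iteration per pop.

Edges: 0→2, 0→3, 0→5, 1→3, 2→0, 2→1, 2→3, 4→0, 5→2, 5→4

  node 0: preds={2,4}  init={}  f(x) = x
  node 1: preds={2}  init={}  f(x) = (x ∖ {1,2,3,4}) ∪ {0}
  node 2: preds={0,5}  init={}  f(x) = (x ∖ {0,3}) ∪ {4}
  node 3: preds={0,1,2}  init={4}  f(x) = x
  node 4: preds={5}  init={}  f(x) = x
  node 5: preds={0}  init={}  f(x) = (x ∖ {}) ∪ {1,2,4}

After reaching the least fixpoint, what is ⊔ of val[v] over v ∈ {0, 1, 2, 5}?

{0,1,2,4}

Worklist (17 pops):
  #1 pop 0: in={} → {} (no change)
  #2 pop 1: in={} → {0} (was {}); enqueue []
  #3 pop 2: in={} → {4} (was {}); enqueue [0,1]
  #4 pop 3: in={0,4} → {0,4} (was {4}); enqueue []
  #5 pop 4: in={} → {} (no change)
  #6 pop 5: in={} → {1,2,4} (was {}); enqueue [2,4]
  #7 pop 0: in={4} → {4} (was {}); enqueue [3,5]
  #8 pop 1: in={4} → {0} (no change)
  #9 pop 2: in={1,2,4} → {1,2,4} (was {4}); enqueue [0,1]
  #10 pop 4: in={1,2,4} → {1,2,4} (was {}); enqueue []
  #11 pop 3: in={0,1,2,4} → {0,1,2,4} (was {0,4}); enqueue []
  #12 pop 5: in={4} → {1,2,4} (no change)
  #13 pop 0: in={1,2,4} → {1,2,4} (was {4}); enqueue [2,3,5]
  #14 pop 1: in={1,2,4} → {0} (no change)
  #15 pop 2: in={1,2,4} → {1,2,4} (no change)
  #16 pop 3: in={0,1,2,4} → {0,1,2,4} (no change)
  #17 pop 5: in={1,2,4} → {1,2,4} (no change)

Fixpoint:
  val[0] = {1,2,4}
  val[1] = {0}
  val[2] = {1,2,4}
  val[3] = {0,1,2,4}
  val[4] = {1,2,4}
  val[5] = {1,2,4}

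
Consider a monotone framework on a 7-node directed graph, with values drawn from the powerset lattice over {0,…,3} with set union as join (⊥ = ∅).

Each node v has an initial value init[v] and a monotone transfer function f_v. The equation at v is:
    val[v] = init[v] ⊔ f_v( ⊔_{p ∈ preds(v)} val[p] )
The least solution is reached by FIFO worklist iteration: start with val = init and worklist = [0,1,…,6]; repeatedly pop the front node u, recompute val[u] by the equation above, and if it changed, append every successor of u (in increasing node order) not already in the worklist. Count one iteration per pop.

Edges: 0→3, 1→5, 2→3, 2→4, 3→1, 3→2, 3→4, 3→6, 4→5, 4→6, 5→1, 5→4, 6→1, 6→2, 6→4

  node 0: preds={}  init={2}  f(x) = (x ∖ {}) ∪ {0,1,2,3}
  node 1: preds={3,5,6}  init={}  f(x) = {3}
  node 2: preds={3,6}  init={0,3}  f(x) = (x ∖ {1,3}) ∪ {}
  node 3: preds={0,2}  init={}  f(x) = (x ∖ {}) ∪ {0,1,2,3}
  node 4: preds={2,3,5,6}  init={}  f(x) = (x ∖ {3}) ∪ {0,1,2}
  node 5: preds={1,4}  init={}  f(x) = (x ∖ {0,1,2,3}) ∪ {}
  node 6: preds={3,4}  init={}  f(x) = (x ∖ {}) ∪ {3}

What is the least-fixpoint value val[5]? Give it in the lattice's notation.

Iteration log — 11 steps:
  step 1. node 0  ⊔preds={}  new={0,1,2,3}  old={2}  +wl: 
  step 2. node 1  ⊔preds={}  new={3}  old={}  +wl: 
  step 3. node 2  ⊔preds={}  new={0,3}  stable
  step 4. node 3  ⊔preds={0,1,2,3}  new={0,1,2,3}  old={}  +wl: 1,2
  step 5. node 4  ⊔preds={0,1,2,3}  new={0,1,2}  old={}  +wl: 
  step 6. node 5  ⊔preds={0,1,2,3}  new={}  stable
  step 7. node 6  ⊔preds={0,1,2,3}  new={0,1,2,3}  old={}  +wl: 4
  step 8. node 1  ⊔preds={0,1,2,3}  new={3}  stable
  step 9. node 2  ⊔preds={0,1,2,3}  new={0,2,3}  old={0,3}  +wl: 3
  step 10. node 4  ⊔preds={0,1,2,3}  new={0,1,2}  stable
  step 11. node 3  ⊔preds={0,1,2,3}  new={0,1,2,3}  stable

Least fixpoint reached:
  node 0: {0,1,2,3}
  node 1: {3}
  node 2: {0,2,3}
  node 3: {0,1,2,3}
  node 4: {0,1,2}
  node 5: {}
  node 6: {0,1,2,3}

{}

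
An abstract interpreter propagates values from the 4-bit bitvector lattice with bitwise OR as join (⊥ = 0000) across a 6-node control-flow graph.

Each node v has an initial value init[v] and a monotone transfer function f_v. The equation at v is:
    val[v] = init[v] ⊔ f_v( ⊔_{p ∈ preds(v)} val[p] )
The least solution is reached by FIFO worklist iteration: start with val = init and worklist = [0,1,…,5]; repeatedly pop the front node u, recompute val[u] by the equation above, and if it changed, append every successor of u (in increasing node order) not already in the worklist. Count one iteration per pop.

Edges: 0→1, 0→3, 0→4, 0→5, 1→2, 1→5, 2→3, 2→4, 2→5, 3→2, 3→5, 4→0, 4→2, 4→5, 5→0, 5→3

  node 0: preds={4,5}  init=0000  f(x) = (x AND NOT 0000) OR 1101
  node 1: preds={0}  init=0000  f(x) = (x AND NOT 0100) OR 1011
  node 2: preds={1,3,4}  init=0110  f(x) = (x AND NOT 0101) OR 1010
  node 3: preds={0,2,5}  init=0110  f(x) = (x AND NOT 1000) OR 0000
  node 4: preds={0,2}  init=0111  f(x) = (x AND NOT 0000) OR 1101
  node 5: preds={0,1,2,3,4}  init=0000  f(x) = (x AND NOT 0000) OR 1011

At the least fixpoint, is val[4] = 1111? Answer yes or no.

Trace (9 dequeues):
  [1] u=0 | in 0111 | out 1111 | prev 0000 | push {}
  [2] u=1 | in 1111 | out 1011 | prev 0000 | push {}
  [3] u=2 | in 1111 | out 1110 | prev 0110 | push {}
  [4] u=3 | in 1111 | out 0111 | prev 0110 | push {2}
  [5] u=4 | in 1111 | out 1111 | prev 0111 | push {0}
  [6] u=5 | in 1111 | out 1111 | prev 0000 | push {3}
  [7] u=2 | in 1111 | out 1110 | ==
  [8] u=0 | in 1111 | out 1111 | ==
  [9] u=3 | in 1111 | out 0111 | ==

Converged values:
  [0] 1111
  [1] 1011
  [2] 1110
  [3] 0111
  [4] 1111
  [5] 1111

yes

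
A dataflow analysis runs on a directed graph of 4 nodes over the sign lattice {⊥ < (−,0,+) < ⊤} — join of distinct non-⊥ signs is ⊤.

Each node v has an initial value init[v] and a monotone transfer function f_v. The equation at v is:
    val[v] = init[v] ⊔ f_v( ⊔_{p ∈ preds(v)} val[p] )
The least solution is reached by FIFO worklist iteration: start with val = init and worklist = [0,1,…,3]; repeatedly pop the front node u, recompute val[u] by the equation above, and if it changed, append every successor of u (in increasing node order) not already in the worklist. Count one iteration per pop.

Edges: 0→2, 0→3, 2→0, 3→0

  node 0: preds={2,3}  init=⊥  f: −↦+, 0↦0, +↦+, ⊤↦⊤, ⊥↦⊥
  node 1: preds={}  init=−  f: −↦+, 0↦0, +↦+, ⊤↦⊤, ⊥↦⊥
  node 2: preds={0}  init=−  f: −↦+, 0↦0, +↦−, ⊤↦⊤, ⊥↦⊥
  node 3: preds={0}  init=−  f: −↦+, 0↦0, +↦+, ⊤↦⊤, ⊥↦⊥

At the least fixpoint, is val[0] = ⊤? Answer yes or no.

yes

Worklist (8 pops):
  #1 pop 0: in=− → + (was ⊥); enqueue []
  #2 pop 1: in=⊥ → − (no change)
  #3 pop 2: in=+ → − (no change)
  #4 pop 3: in=+ → ⊤ (was −); enqueue [0]
  #5 pop 0: in=⊤ → ⊤ (was +); enqueue [2,3]
  #6 pop 2: in=⊤ → ⊤ (was −); enqueue [0]
  #7 pop 3: in=⊤ → ⊤ (no change)
  #8 pop 0: in=⊤ → ⊤ (no change)

Fixpoint:
  val[0] = ⊤
  val[1] = −
  val[2] = ⊤
  val[3] = ⊤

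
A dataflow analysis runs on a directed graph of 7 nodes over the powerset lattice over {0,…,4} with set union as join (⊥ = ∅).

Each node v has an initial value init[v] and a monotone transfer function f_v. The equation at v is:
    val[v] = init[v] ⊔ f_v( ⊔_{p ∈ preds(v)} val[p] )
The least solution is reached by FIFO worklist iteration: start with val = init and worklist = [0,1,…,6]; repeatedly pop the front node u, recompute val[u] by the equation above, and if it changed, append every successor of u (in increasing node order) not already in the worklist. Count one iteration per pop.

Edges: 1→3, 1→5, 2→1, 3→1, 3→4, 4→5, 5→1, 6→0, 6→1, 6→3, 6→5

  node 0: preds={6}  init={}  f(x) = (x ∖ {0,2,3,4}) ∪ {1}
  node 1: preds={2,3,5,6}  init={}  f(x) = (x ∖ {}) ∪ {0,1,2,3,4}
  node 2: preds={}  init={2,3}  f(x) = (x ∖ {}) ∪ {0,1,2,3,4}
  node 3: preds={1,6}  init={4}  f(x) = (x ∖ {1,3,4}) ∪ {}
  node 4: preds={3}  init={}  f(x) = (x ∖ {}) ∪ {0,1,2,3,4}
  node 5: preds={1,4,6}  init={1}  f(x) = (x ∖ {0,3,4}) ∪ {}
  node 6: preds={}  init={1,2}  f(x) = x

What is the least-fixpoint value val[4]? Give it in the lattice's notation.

{0,1,2,3,4}

Iteration log — 8 steps:
  step 1. node 0  ⊔preds={1,2}  new={1}  old={}  +wl: 
  step 2. node 1  ⊔preds={1,2,3,4}  new={0,1,2,3,4}  old={}  +wl: 
  step 3. node 2  ⊔preds={}  new={0,1,2,3,4}  old={2,3}  +wl: 1
  step 4. node 3  ⊔preds={0,1,2,3,4}  new={0,2,4}  old={4}  +wl: 
  step 5. node 4  ⊔preds={0,2,4}  new={0,1,2,3,4}  old={}  +wl: 
  step 6. node 5  ⊔preds={0,1,2,3,4}  new={1,2}  old={1}  +wl: 
  step 7. node 6  ⊔preds={}  new={1,2}  stable
  step 8. node 1  ⊔preds={0,1,2,3,4}  new={0,1,2,3,4}  stable

Least fixpoint reached:
  node 0: {1}
  node 1: {0,1,2,3,4}
  node 2: {0,1,2,3,4}
  node 3: {0,2,4}
  node 4: {0,1,2,3,4}
  node 5: {1,2}
  node 6: {1,2}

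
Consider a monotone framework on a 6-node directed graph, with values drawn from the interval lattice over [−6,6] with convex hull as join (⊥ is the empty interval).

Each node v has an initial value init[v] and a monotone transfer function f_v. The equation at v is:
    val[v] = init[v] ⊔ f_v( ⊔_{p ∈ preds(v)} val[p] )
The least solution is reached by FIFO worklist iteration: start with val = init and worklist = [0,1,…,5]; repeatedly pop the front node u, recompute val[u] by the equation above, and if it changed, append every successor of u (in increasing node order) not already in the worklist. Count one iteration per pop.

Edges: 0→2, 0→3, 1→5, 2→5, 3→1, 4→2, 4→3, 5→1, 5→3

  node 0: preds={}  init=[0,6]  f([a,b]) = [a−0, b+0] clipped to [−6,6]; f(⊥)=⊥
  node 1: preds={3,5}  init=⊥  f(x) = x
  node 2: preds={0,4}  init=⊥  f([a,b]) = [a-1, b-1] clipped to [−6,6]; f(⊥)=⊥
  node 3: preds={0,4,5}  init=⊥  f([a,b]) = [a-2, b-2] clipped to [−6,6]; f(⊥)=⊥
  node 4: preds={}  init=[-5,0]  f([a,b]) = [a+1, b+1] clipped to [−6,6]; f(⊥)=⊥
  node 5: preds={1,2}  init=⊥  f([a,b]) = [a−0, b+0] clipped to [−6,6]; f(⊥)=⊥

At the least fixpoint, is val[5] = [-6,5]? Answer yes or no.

yes

Iteration log — 9 steps:
  step 1. node 0  ⊔preds=⊥  new=[0,6]  stable
  step 2. node 1  ⊔preds=⊥  new=⊥  stable
  step 3. node 2  ⊔preds=[-5,6]  new=[-6,5]  old=⊥  +wl: 
  step 4. node 3  ⊔preds=[-5,6]  new=[-6,4]  old=⊥  +wl: 1
  step 5. node 4  ⊔preds=⊥  new=[-5,0]  stable
  step 6. node 5  ⊔preds=[-6,5]  new=[-6,5]  old=⊥  +wl: 3
  step 7. node 1  ⊔preds=[-6,5]  new=[-6,5]  old=⊥  +wl: 5
  step 8. node 3  ⊔preds=[-6,6]  new=[-6,4]  stable
  step 9. node 5  ⊔preds=[-6,5]  new=[-6,5]  stable

Least fixpoint reached:
  node 0: [0,6]
  node 1: [-6,5]
  node 2: [-6,5]
  node 3: [-6,4]
  node 4: [-5,0]
  node 5: [-6,5]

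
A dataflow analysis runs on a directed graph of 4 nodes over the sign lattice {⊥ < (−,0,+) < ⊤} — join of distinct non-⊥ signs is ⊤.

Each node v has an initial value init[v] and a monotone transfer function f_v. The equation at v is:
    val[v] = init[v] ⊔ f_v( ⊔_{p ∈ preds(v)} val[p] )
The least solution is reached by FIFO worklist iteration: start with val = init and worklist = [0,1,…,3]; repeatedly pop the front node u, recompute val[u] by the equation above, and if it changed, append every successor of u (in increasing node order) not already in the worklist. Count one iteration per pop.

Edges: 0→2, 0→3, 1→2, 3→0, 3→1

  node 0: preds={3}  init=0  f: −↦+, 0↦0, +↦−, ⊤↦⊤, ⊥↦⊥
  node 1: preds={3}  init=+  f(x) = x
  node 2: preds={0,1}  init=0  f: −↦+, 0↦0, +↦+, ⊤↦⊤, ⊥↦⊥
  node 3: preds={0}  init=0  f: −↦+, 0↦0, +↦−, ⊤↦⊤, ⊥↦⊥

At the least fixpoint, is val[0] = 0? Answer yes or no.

Trace (4 dequeues):
  [1] u=0 | in 0 | out 0 | ==
  [2] u=1 | in 0 | out ⊤ | prev + | push {}
  [3] u=2 | in ⊤ | out ⊤ | prev 0 | push {}
  [4] u=3 | in 0 | out 0 | ==

Converged values:
  [0] 0
  [1] ⊤
  [2] ⊤
  [3] 0

yes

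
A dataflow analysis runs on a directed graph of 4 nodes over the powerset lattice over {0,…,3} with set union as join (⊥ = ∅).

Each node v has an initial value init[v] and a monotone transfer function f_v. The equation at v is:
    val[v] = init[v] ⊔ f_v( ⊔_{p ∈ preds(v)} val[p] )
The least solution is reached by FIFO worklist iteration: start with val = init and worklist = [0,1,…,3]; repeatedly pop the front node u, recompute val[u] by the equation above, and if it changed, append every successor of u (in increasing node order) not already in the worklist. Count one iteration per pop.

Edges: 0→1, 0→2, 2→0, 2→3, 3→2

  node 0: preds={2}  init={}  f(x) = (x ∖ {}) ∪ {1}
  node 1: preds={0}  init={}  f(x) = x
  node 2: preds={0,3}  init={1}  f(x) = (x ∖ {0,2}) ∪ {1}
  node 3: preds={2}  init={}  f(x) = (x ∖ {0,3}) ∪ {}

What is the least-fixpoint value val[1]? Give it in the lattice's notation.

{1}

Trace (5 dequeues):
  [1] u=0 | in {1} | out {1} | prev {} | push {}
  [2] u=1 | in {1} | out {1} | prev {} | push {}
  [3] u=2 | in {1} | out {1} | ==
  [4] u=3 | in {1} | out {1} | prev {} | push {2}
  [5] u=2 | in {1} | out {1} | ==

Converged values:
  [0] {1}
  [1] {1}
  [2] {1}
  [3] {1}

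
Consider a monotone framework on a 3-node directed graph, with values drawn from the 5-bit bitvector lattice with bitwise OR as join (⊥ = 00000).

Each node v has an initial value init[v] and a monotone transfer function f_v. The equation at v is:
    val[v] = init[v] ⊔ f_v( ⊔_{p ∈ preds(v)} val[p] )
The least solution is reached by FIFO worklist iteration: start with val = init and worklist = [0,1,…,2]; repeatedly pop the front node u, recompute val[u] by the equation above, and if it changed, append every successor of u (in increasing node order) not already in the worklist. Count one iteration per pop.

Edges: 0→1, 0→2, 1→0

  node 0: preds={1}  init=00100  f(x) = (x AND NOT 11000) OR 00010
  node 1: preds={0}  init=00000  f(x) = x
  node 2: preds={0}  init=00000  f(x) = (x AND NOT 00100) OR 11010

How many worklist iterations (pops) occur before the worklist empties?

4

Iteration log — 4 steps:
  step 1. node 0  ⊔preds=00000  new=00110  old=00100  +wl: 
  step 2. node 1  ⊔preds=00110  new=00110  old=00000  +wl: 0
  step 3. node 2  ⊔preds=00110  new=11010  old=00000  +wl: 
  step 4. node 0  ⊔preds=00110  new=00110  stable

Least fixpoint reached:
  node 0: 00110
  node 1: 00110
  node 2: 11010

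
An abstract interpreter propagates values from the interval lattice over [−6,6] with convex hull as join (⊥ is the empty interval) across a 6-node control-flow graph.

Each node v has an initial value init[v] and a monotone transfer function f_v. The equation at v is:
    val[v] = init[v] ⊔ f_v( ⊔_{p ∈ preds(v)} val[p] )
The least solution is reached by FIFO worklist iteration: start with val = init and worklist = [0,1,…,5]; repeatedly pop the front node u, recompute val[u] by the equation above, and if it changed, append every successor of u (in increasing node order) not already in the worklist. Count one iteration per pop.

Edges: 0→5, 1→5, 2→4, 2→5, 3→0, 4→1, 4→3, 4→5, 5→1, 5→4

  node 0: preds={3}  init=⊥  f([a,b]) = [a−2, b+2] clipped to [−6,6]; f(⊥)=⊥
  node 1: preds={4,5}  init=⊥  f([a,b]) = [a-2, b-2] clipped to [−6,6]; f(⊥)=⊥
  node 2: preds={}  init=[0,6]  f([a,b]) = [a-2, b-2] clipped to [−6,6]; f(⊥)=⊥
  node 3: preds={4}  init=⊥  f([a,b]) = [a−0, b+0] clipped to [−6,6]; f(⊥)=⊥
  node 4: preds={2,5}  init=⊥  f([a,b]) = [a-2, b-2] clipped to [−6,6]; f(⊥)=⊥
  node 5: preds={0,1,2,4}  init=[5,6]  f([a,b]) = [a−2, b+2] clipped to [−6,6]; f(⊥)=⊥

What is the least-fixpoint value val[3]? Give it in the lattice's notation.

Trace (17 dequeues):
  [1] u=0 | in ⊥ | out ⊥ | ==
  [2] u=1 | in [5,6] | out [3,4] | prev ⊥ | push {}
  [3] u=2 | in ⊥ | out [0,6] | ==
  [4] u=3 | in ⊥ | out ⊥ | ==
  [5] u=4 | in [0,6] | out [-2,4] | prev ⊥ | push {1,3}
  [6] u=5 | in [-2,6] | out [-4,6] | prev [5,6] | push {4}
  [7] u=1 | in [-4,6] | out [-6,4] | prev [3,4] | push {5}
  [8] u=3 | in [-2,4] | out [-2,4] | prev ⊥ | push {0}
  [9] u=4 | in [-4,6] | out [-6,4] | prev [-2,4] | push {1,3}
  [10] u=5 | in [-6,6] | out [-6,6] | prev [-4,6] | push {4}
  [11] u=0 | in [-2,4] | out [-4,6] | prev ⊥ | push {5}
  [12] u=1 | in [-6,6] | out [-6,4] | ==
  [13] u=3 | in [-6,4] | out [-6,4] | prev [-2,4] | push {0}
  [14] u=4 | in [-6,6] | out [-6,4] | ==
  [15] u=5 | in [-6,6] | out [-6,6] | ==
  [16] u=0 | in [-6,4] | out [-6,6] | prev [-4,6] | push {5}
  [17] u=5 | in [-6,6] | out [-6,6] | ==

Converged values:
  [0] [-6,6]
  [1] [-6,4]
  [2] [0,6]
  [3] [-6,4]
  [4] [-6,4]
  [5] [-6,6]

[-6,4]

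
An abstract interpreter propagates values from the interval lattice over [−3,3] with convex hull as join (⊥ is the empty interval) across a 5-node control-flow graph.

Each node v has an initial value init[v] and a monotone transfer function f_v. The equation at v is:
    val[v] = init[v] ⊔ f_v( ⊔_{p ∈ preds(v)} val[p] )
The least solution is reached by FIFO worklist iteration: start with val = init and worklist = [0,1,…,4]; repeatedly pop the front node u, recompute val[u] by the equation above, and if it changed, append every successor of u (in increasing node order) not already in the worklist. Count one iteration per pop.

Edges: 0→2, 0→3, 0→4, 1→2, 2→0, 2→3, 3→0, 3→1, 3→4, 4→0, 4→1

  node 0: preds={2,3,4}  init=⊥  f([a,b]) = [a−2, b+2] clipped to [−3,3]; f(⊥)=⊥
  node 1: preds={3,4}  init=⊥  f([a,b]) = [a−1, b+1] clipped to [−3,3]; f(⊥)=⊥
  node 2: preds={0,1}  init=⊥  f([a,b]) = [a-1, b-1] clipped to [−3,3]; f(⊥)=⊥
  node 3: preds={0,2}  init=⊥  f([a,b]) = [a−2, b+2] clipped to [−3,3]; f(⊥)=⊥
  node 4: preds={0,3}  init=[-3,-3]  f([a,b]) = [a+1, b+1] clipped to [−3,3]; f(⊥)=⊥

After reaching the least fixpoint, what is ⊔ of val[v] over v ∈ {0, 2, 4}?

[-3,3]

Trace (12 dequeues):
  [1] u=0 | in [-3,-3] | out [-3,-1] | prev ⊥ | push {}
  [2] u=1 | in [-3,-3] | out [-3,-2] | prev ⊥ | push {}
  [3] u=2 | in [-3,-1] | out [-3,-2] | prev ⊥ | push {0}
  [4] u=3 | in [-3,-1] | out [-3,1] | prev ⊥ | push {1}
  [5] u=4 | in [-3,1] | out [-3,2] | prev [-3,-3] | push {}
  [6] u=0 | in [-3,2] | out [-3,3] | prev [-3,-1] | push {2,3,4}
  [7] u=1 | in [-3,2] | out [-3,3] | prev [-3,-2] | push {}
  [8] u=2 | in [-3,3] | out [-3,2] | prev [-3,-2] | push {0}
  [9] u=3 | in [-3,3] | out [-3,3] | prev [-3,1] | push {1}
  [10] u=4 | in [-3,3] | out [-3,3] | prev [-3,2] | push {}
  [11] u=0 | in [-3,3] | out [-3,3] | ==
  [12] u=1 | in [-3,3] | out [-3,3] | ==

Converged values:
  [0] [-3,3]
  [1] [-3,3]
  [2] [-3,2]
  [3] [-3,3]
  [4] [-3,3]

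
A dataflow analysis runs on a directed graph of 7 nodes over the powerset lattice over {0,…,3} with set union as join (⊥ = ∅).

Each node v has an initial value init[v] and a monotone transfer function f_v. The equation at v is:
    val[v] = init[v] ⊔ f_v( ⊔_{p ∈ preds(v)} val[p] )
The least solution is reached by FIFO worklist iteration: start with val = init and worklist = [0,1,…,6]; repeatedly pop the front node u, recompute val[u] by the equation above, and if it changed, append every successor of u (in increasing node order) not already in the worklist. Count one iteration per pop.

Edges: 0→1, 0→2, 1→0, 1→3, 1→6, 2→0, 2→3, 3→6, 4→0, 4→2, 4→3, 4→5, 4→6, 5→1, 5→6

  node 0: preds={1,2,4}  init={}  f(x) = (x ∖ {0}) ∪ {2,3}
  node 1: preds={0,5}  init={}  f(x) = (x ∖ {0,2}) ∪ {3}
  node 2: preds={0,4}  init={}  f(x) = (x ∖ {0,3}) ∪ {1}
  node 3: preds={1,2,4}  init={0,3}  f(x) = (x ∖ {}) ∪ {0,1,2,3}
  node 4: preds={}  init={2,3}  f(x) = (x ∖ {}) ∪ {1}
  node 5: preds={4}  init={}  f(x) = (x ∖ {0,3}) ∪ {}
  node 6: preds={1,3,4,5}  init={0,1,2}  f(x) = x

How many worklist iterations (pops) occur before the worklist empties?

Worklist (14 pops):
  #1 pop 0: in={2,3} → {2,3} (was {}); enqueue []
  #2 pop 1: in={2,3} → {3} (was {}); enqueue [0]
  #3 pop 2: in={2,3} → {1,2} (was {}); enqueue []
  #4 pop 3: in={1,2,3} → {0,1,2,3} (was {0,3}); enqueue []
  #5 pop 4: in={} → {1,2,3} (was {2,3}); enqueue [2,3]
  #6 pop 5: in={1,2,3} → {1,2} (was {}); enqueue [1]
  #7 pop 6: in={0,1,2,3} → {0,1,2,3} (was {0,1,2}); enqueue []
  #8 pop 0: in={1,2,3} → {1,2,3} (was {2,3}); enqueue []
  #9 pop 2: in={1,2,3} → {1,2} (no change)
  #10 pop 3: in={1,2,3} → {0,1,2,3} (no change)
  #11 pop 1: in={1,2,3} → {1,3} (was {3}); enqueue [0,3,6]
  #12 pop 0: in={1,2,3} → {1,2,3} (no change)
  #13 pop 3: in={1,2,3} → {0,1,2,3} (no change)
  #14 pop 6: in={0,1,2,3} → {0,1,2,3} (no change)

Fixpoint:
  val[0] = {1,2,3}
  val[1] = {1,3}
  val[2] = {1,2}
  val[3] = {0,1,2,3}
  val[4] = {1,2,3}
  val[5] = {1,2}
  val[6] = {0,1,2,3}

14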